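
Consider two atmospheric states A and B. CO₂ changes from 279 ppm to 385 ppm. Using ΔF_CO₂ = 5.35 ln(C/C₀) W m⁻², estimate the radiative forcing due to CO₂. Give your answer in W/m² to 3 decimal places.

ΔF = 1.723 W/m²

CO₂ absorption bands are partially saturated, so forcing scales with the logarithm of the concentration ratio.
CO₂: 5.35 × ln(385/279) = 5.35 × ln(1.37993) = 5.35 × 0.32203 = 1.7229 W/m².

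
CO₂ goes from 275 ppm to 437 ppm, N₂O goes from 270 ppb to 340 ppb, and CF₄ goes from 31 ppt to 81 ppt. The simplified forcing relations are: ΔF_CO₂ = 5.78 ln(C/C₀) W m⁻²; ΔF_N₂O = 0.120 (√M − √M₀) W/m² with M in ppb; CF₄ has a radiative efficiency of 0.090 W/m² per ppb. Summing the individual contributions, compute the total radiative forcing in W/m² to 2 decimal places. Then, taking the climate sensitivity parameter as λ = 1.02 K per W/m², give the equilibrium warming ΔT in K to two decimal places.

ΔF = 2.92 W/m²; ΔT = 2.98 K

CO₂: 5.78 × ln(437/275) = 5.78 × ln(1.58909) = 5.78 × 0.46316 = 2.6771 W/m².
N₂O: 0.120 × (√340 − √270) = 0.120 × (18.4391 − 16.4317) = 0.120 × 2.0074 = 0.2409 W/m².
CF₄: Δ = 81 − 31 = 50 ppt = 0.050 ppb; ΔF = 0.090 × 0.050 = 0.0045 W/m².
Total ΔF = 2.6771 + 0.2409 + 0.0045 = 2.9225 W/m².
ΔT = λ ΔF = 1.02 × 2.92 = 2.9784 K.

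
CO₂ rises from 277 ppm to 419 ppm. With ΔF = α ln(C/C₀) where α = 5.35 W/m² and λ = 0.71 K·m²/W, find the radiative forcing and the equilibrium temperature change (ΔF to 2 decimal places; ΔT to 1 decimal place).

ΔF = 2.21 W/m²; ΔT = 1.6 K

CO₂: 5.35 × ln(419/277) = 5.35 × ln(1.51264) = 5.35 × 0.41386 = 2.2142 W/m².
ΔT = λ ΔF = 0.71 × 2.21 = 1.5691 K.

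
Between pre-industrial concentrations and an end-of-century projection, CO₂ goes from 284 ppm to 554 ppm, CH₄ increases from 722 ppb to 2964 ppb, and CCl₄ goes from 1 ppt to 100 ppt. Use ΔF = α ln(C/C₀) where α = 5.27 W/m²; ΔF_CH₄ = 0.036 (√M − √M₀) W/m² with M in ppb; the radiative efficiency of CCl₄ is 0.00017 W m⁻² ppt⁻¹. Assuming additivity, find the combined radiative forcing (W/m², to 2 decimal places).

CO₂: 5.27 × ln(554/284) = 5.27 × ln(1.95070) = 5.27 × 0.66819 = 3.5214 W/m².
CH₄: 0.036 × (√2964 − √722) = 0.036 × (54.4426 − 26.8701) = 0.036 × 27.5725 = 0.9926 W/m².
CCl₄: ΔF = 0.00017 × (100 − 1) = 0.00017 × 99 = 0.0168 W/m².
Total ΔF = 3.5214 + 0.9926 + 0.0168 = 4.5308 W/m².

ΔF = 4.53 W/m²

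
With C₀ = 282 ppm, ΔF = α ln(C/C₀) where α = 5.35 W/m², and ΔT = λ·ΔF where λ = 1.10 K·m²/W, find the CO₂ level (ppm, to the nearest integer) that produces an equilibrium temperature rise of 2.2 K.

Required forcing: ΔF = ΔT/λ = 2.2/1.10 = 2.0000 W/m².
Then ln(C/282) = ΔF/5.35 = 2.0000/5.35 = 0.37383.
So C = 282 × e^0.37383 = 282 × 1.45329 = 409.83 ppm.

C ≈ 410 ppm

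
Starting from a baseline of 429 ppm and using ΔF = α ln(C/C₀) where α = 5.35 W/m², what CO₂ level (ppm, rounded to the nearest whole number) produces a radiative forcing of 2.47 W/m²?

C ≈ 681 ppm

Set 5.35 ln(C/429) = 2.47, so ln(C/429) = 2.47/5.35 = 0.46168.
Then C/429 = e^0.46168 = 1.58674, giving C = 429 × 1.58674 = 680.71 ppm.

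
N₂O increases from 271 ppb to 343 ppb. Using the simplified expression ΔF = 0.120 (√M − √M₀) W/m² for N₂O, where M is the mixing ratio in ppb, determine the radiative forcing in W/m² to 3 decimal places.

N₂O: 0.120 × (√343 − √271) = 0.120 × (18.5203 − 16.4621) = 0.120 × 2.0582 = 0.2470 W/m².

ΔF = 0.247 W/m²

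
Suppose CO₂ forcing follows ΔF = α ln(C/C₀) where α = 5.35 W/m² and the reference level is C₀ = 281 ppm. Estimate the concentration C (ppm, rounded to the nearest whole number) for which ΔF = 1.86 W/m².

Set 5.35 ln(C/281) = 1.86, so ln(C/281) = 1.86/5.35 = 0.34766.
Then C/281 = e^0.34766 = 1.41575, giving C = 281 × 1.41575 = 397.83 ppm.

C ≈ 398 ppm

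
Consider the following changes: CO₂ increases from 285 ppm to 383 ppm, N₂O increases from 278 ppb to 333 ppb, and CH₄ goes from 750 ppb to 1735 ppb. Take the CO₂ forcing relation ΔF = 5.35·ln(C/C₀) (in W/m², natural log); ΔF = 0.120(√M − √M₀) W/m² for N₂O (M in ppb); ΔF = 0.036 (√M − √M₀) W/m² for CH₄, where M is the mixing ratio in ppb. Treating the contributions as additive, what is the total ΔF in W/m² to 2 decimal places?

ΔF = 2.28 W/m²

CO₂: 5.35 × ln(383/285) = 5.35 × ln(1.34386) = 5.35 × 0.29555 = 1.5812 W/m².
N₂O: 0.120 × (√333 − √278) = 0.120 × (18.2483 − 16.6733) = 0.120 × 1.5750 = 0.1890 W/m².
CH₄: 0.036 × (√1735 − √750) = 0.036 × (41.6533 − 27.3861) = 0.036 × 14.2672 = 0.5136 W/m².
Total ΔF = 1.5812 + 0.1890 + 0.5136 = 2.2838 W/m².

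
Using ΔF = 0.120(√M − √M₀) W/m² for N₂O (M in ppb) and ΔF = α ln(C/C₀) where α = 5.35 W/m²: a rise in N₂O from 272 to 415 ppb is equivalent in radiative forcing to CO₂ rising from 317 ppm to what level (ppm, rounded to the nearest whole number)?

N₂O forcing: 0.120 × (√415 − √272) = 0.120 × (20.3715 − 16.4924) = 0.120 × 3.8791 = 0.46549 W/m².
Set 5.35 ln(C/317) = 0.46549: ln(C/317) = 0.46549/5.35 = 0.08701, so C = 317 × e^0.08701 = 317 × 1.09091 = 345.82 ppm.

C ≈ 346 ppm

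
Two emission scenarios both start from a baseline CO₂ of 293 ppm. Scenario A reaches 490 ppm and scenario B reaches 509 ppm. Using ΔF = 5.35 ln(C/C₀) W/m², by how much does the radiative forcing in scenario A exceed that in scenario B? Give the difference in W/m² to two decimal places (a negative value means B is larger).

ΔF_A = 5.35 ln(490/293) = 5.35 × 0.51423 = 2.7511 W/m².
ΔF_B = 5.35 ln(509/293) = 5.35 × 0.55228 = 2.9547 W/m².
Difference: 2.7511 − 2.9547 = -0.2036 W/m².

ΔF_A − ΔF_B = -0.20 W/m²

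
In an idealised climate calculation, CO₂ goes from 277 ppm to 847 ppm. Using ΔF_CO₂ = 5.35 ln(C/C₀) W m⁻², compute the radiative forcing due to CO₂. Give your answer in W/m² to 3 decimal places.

ΔF = 5.980 W/m²

CO₂: 5.35 × ln(847/277) = 5.35 × ln(3.05776) = 5.35 × 1.11768 = 5.9796 W/m².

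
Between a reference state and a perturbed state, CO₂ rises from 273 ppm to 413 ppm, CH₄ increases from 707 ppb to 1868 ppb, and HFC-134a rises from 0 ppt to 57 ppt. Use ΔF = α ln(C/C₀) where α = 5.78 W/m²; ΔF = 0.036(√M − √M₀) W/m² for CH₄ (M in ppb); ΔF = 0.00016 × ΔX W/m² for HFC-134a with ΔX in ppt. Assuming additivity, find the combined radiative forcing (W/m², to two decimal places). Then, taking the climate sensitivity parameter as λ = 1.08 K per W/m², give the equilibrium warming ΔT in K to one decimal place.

CO₂: 5.78 × ln(413/273) = 5.78 × ln(1.51282) = 5.78 × 0.41398 = 2.3928 W/m².
CH₄: 0.036 × (√1868 − √707) = 0.036 × (43.2204 − 26.5895) = 0.036 × 16.6309 = 0.5987 W/m².
HFC-134a: ΔF = 0.00016 × (57 − 0) = 0.00016 × 57 = 0.0091 W/m².
Total ΔF = 2.3928 + 0.5987 + 0.0091 = 3.0006 W/m².
ΔT = λ ΔF = 1.08 × 3.00 = 3.2400 K.

ΔF = 3.00 W/m²; ΔT = 3.2 K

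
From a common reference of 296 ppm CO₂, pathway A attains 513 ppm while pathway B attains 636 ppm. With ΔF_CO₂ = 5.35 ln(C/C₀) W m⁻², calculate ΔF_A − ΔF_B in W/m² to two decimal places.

ΔF_A − ΔF_B = -1.15 W/m²

ΔF_A = 5.35 ln(513/296) = 5.35 × 0.54992 = 2.9421 W/m².
ΔF_B = 5.35 ln(636/296) = 5.35 × 0.76484 = 4.0919 W/m².
Difference: 2.9421 − 4.0919 = -1.1498 W/m².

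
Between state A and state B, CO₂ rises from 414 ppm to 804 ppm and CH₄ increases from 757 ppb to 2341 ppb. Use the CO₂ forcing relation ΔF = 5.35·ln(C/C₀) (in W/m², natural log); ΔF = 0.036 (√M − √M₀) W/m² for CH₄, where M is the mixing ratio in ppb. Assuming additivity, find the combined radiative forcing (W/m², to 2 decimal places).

CO₂: 5.35 × ln(804/414) = 5.35 × ln(1.94203) = 5.35 × 0.66373 = 3.5510 W/m².
CH₄: 0.036 × (√2341 − √757) = 0.036 × (48.3839 − 27.5136) = 0.036 × 20.8703 = 0.7513 W/m².
Total ΔF = 3.5510 + 0.7513 = 4.3023 W/m².

ΔF = 4.30 W/m²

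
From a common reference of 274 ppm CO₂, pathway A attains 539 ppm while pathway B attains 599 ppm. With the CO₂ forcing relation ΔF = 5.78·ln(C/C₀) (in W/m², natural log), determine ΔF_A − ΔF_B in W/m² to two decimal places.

ΔF_A − ΔF_B = -0.61 W/m²

ΔF_A = 5.78 ln(539/274) = 5.78 × 0.67659 = 3.9107 W/m².
ΔF_B = 5.78 ln(599/274) = 5.78 × 0.78213 = 4.5207 W/m².
Difference: 3.9107 − 4.5207 = -0.6100 W/m².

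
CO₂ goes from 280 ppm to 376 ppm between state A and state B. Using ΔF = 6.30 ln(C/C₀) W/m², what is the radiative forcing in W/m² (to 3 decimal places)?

CO₂ absorption bands are partially saturated, so forcing scales with the logarithm of the concentration ratio.
CO₂: 6.30 × ln(376/280) = 6.30 × ln(1.34286) = 6.30 × 0.29480 = 1.8572 W/m².

ΔF = 1.857 W/m²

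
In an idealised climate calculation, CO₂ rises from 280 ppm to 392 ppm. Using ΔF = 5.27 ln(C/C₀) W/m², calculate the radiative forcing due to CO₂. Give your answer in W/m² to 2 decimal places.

CO₂: 5.27 × ln(392/280) = 5.27 × ln(1.40000) = 5.27 × 0.33647 = 1.7732 W/m².

ΔF = 1.77 W/m²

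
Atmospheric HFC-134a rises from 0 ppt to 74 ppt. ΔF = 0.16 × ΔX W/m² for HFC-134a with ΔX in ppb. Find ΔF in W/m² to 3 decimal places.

HFC-134a: Δ = 74 − 0 = 74 ppt = 0.074 ppb; ΔF = 0.16 × 0.074 = 0.0118 W/m².

ΔF = 0.012 W/m²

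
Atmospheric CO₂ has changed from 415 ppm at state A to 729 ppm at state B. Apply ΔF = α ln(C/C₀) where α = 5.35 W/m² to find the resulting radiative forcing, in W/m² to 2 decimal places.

CO₂ absorption bands are partially saturated, so forcing scales with the logarithm of the concentration ratio.
CO₂: 5.35 × ln(729/415) = 5.35 × ln(1.75663) = 5.35 × 0.56340 = 3.0142 W/m².

ΔF = 3.01 W/m²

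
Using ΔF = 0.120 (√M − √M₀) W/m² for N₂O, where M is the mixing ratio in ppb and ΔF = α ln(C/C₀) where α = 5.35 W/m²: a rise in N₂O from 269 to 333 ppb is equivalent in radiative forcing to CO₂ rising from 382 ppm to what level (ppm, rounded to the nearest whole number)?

N₂O forcing: 0.120 × (√333 − √269) = 0.120 × (18.2483 − 16.4012) = 0.120 × 1.8471 = 0.22165 W/m².
Set 5.35 ln(C/382) = 0.22165: ln(C/382) = 0.22165/5.35 = 0.04143, so C = 382 × e^0.04143 = 382 × 1.04230 = 398.16 ppm.

C ≈ 398 ppm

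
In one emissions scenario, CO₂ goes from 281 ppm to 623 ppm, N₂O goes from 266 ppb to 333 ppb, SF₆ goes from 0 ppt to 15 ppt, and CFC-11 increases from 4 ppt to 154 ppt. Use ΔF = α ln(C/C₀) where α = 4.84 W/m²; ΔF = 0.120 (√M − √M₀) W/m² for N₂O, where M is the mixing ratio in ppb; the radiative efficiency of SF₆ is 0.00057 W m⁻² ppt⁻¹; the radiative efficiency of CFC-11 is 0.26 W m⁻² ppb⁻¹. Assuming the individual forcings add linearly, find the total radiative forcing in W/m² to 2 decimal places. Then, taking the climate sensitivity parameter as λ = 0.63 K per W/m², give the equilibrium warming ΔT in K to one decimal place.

CO₂: 4.84 × ln(623/281) = 4.84 × ln(2.21708) = 4.84 × 0.79619 = 3.8536 W/m².
N₂O: 0.120 × (√333 − √266) = 0.120 × (18.2483 − 16.3095) = 0.120 × 1.9388 = 0.2327 W/m².
SF₆: ΔF = 0.00057 × (15 − 0) = 0.00057 × 15 = 0.0086 W/m².
CFC-11: Δ = 154 − 4 = 150 ppt = 0.150 ppb; ΔF = 0.26 × 0.150 = 0.0390 W/m².
Total ΔF = 3.8536 + 0.2327 + 0.0086 + 0.0390 = 4.1339 W/m².
ΔT = λ ΔF = 0.63 × 4.13 = 2.6019 K.

ΔF = 4.13 W/m²; ΔT = 2.6 K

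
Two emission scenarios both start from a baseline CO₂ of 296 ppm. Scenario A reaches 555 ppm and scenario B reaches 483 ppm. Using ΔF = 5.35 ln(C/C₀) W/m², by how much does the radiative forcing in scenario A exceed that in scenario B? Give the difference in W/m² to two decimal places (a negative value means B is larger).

ΔF_A = 5.35 ln(555/296) = 5.35 × 0.62861 = 3.3631 W/m².
ΔF_B = 5.35 ln(483/296) = 5.35 × 0.48966 = 2.6197 W/m².
Difference: 3.3631 − 2.6197 = 0.7434 W/m².
(Equivalently, ΔF_A − ΔF_B = 5.35 ln(555/483) = 5.35 × 0.13895 = 0.7434 W/m².)

ΔF_A − ΔF_B = 0.74 W/m²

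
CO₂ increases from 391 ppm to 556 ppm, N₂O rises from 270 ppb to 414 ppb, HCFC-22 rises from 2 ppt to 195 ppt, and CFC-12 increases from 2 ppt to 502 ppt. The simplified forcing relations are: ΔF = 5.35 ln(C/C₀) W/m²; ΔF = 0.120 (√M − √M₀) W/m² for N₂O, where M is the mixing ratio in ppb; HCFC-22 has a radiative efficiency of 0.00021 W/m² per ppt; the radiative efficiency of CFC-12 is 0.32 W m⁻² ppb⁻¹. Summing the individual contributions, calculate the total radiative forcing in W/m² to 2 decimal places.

ΔF = 2.55 W/m²

CO₂: 5.35 × ln(556/391) = 5.35 × ln(1.42199) = 5.35 × 0.35206 = 1.8835 W/m².
N₂O: 0.120 × (√414 − √270) = 0.120 × (20.3470 − 16.4317) = 0.120 × 3.9153 = 0.4698 W/m².
HCFC-22: ΔF = 0.00021 × (195 − 2) = 0.00021 × 193 = 0.0405 W/m².
CFC-12: Δ = 502 − 2 = 500 ppt = 0.500 ppb; ΔF = 0.32 × 0.500 = 0.1600 W/m².
Total ΔF = 1.8835 + 0.4698 + 0.0405 + 0.1600 = 2.5538 W/m².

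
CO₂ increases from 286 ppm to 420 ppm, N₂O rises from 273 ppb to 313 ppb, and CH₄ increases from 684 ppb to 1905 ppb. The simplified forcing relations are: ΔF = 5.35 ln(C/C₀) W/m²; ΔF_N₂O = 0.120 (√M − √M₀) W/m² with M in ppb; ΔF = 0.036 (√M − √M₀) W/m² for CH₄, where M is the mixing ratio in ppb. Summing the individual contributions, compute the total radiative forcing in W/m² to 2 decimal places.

CO₂: 5.35 × ln(420/286) = 5.35 × ln(1.46853) = 5.35 × 0.38426 = 2.0558 W/m².
N₂O: 0.120 × (√313 − √273) = 0.120 × (17.6918 − 16.5227) = 0.120 × 1.1691 = 0.1403 W/m².
CH₄: 0.036 × (√1905 − √684) = 0.036 × (43.6463 − 26.1534) = 0.036 × 17.4929 = 0.6297 W/m².
Total ΔF = 2.0558 + 0.1403 + 0.6297 = 2.8258 W/m².

ΔF = 2.83 W/m²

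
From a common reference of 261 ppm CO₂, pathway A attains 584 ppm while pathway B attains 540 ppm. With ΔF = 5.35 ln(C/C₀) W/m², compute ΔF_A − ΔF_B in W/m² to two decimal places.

ΔF_A = 5.35 ln(584/261) = 5.35 × 0.80538 = 4.3088 W/m².
ΔF_B = 5.35 ln(540/261) = 5.35 × 0.72705 = 3.8897 W/m².
Difference: 4.3088 − 3.8897 = 0.4191 W/m².

ΔF_A − ΔF_B = 0.42 W/m²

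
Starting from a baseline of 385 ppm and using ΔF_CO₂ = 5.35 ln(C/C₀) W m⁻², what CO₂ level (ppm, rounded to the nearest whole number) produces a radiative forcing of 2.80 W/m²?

C ≈ 650 ppm

Set 5.35 ln(C/385) = 2.80, so ln(C/385) = 2.80/5.35 = 0.52336.
Then C/385 = e^0.52336 = 1.68769, giving C = 385 × 1.68769 = 649.76 ppm.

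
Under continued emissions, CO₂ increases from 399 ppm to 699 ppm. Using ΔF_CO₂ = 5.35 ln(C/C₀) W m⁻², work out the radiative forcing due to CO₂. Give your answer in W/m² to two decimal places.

ΔF = 3.00 W/m²

CO₂: 5.35 × ln(699/399) = 5.35 × ln(1.75188) = 5.35 × 0.56069 = 2.9997 W/m².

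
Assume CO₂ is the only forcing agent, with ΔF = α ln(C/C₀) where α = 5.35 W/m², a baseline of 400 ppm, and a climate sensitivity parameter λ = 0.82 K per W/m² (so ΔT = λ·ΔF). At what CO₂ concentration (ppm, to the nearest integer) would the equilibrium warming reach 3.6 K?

Required forcing: ΔF = ΔT/λ = 3.6/0.82 = 4.3902 W/m².
Then ln(C/400) = ΔF/5.35 = 4.3902/5.35 = 0.82060.
So C = 400 × e^0.82060 = 400 × 2.27186 = 908.74 ppm.

C ≈ 909 ppm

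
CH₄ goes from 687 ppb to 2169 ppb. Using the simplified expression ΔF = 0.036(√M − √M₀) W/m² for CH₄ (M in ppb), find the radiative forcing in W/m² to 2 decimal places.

ΔF = 0.73 W/m²

CH₄: 0.036 × (√2169 − √687) = 0.036 × (46.5725 − 26.2107) = 0.036 × 20.3618 = 0.7330 W/m².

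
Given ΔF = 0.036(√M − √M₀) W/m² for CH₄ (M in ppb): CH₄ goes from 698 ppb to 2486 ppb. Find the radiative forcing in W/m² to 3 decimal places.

CH₄: 0.036 × (√2486 − √698) = 0.036 × (49.8598 − 26.4197) = 0.036 × 23.4401 = 0.8438 W/m².

ΔF = 0.844 W/m²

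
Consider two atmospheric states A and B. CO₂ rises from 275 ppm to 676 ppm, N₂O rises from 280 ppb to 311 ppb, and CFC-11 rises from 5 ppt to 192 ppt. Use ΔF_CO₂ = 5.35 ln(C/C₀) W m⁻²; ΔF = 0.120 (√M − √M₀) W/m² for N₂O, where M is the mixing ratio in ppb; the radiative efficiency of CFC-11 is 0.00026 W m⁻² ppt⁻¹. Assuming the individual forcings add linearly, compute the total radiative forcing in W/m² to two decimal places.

ΔF = 4.97 W/m²

CO₂: 5.35 × ln(676/275) = 5.35 × ln(2.45818) = 5.35 × 0.89942 = 4.8119 W/m².
N₂O: 0.120 × (√311 − √280) = 0.120 × (17.6352 − 16.7332) = 0.120 × 0.9020 = 0.1082 W/m².
CFC-11: ΔF = 0.00026 × (192 − 5) = 0.00026 × 187 = 0.0486 W/m².
Total ΔF = 4.8119 + 0.1082 + 0.0486 = 4.9687 W/m².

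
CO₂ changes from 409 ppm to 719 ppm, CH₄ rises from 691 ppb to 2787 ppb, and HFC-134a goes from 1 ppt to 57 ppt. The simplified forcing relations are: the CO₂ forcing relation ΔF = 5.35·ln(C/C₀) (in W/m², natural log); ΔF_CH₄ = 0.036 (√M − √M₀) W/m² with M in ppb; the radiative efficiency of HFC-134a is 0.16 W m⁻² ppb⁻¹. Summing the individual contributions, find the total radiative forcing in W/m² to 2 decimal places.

ΔF = 3.98 W/m²

CO₂: 5.35 × ln(719/409) = 5.35 × ln(1.75795) = 5.35 × 0.56415 = 3.0182 W/m².
CH₄: 0.036 × (√2787 − √691) = 0.036 × (52.7920 − 26.2869) = 0.036 × 26.5051 = 0.9542 W/m².
HFC-134a: Δ = 57 − 1 = 56 ppt = 0.056 ppb; ΔF = 0.16 × 0.056 = 0.0090 W/m².
Total ΔF = 3.0182 + 0.9542 + 0.0090 = 3.9814 W/m².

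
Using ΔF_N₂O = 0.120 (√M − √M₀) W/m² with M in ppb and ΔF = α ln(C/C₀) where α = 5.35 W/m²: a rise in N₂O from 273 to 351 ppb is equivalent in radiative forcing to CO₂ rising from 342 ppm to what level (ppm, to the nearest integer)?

C ≈ 359 ppm

N₂O forcing: 0.120 × (√351 − √273) = 0.120 × (18.7350 − 16.5227) = 0.120 × 2.2123 = 0.26548 W/m².
Set 5.35 ln(C/342) = 0.26548: ln(C/342) = 0.26548/5.35 = 0.04962, so C = 342 × e^0.04962 = 342 × 1.05087 = 359.40 ppm.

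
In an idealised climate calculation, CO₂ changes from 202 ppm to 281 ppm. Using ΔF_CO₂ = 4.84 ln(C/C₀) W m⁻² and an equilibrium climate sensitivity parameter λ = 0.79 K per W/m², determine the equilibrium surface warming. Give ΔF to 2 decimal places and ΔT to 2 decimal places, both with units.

ΔF = 1.60 W/m²; ΔT = 1.26 K

CO₂: 4.84 × ln(281/202) = 4.84 × ln(1.39109) = 4.84 × 0.33009 = 1.5976 W/m².
ΔT = λ ΔF = 0.79 × 1.60 = 1.2640 K.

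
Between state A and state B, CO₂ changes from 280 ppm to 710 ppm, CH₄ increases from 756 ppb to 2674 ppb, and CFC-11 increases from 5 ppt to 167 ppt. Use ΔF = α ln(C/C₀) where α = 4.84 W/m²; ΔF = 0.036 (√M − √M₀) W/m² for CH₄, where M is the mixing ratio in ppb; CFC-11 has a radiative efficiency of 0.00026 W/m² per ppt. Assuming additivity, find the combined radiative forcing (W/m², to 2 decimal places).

ΔF = 5.42 W/m²

CO₂: 4.84 × ln(710/280) = 4.84 × ln(2.53571) = 4.84 × 0.93047 = 4.5035 W/m².
CH₄: 0.036 × (√2674 − √756) = 0.036 × (51.7107 − 27.4955) = 0.036 × 24.2152 = 0.8717 W/m².
CFC-11: ΔF = 0.00026 × (167 − 5) = 0.00026 × 162 = 0.0421 W/m².
Total ΔF = 4.5035 + 0.8717 + 0.0421 = 5.4173 W/m².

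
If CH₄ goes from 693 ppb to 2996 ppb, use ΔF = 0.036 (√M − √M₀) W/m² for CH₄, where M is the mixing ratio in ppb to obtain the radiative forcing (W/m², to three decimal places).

CH₄: 0.036 × (√2996 − √693) = 0.036 × (54.7357 − 26.3249) = 0.036 × 28.4108 = 1.0228 W/m².

ΔF = 1.023 W/m²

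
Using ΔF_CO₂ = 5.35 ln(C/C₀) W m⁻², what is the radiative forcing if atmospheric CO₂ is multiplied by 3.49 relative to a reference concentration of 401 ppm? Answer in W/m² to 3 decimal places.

ΔF = 6.687 W/m²

Because the forcing depends only on the ratio C/C₀, the initial concentration does not enter.
ΔF = 5.35 × ln(3.49) = 5.35 × 1.24990 = 6.6870 W/m².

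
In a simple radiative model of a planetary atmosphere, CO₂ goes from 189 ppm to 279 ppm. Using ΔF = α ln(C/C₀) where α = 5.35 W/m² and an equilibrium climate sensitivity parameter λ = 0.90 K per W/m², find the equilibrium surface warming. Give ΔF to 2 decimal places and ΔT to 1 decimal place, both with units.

ΔF = 2.08 W/m²; ΔT = 1.9 K

CO₂: 5.35 × ln(279/189) = 5.35 × ln(1.47619) = 5.35 × 0.38946 = 2.0836 W/m².
ΔT = λ ΔF = 0.90 × 2.08 = 1.8720 K.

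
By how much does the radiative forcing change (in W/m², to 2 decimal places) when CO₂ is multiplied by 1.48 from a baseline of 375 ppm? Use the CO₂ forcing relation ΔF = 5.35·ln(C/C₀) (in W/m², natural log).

ΔF = 2.10 W/m²

ΔF = 5.35 × ln(1.48) = 5.35 × 0.39204 = 2.0974 W/m².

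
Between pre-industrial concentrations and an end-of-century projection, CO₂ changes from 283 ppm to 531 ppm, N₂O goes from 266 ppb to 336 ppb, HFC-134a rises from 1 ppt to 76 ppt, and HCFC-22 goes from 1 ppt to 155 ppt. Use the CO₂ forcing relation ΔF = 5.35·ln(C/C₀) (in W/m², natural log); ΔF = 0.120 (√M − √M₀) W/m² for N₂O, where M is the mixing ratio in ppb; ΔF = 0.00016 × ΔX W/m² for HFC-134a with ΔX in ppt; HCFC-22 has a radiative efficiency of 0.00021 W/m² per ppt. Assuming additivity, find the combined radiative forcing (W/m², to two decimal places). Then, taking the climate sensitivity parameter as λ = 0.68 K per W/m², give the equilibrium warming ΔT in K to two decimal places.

CO₂: 5.35 × ln(531/283) = 5.35 × ln(1.87633) = 5.35 × 0.62932 = 3.3669 W/m².
N₂O: 0.120 × (√336 − √266) = 0.120 × (18.3303 − 16.3095) = 0.120 × 2.0208 = 0.2425 W/m².
HFC-134a: ΔF = 0.00016 × (76 − 1) = 0.00016 × 75 = 0.0120 W/m².
HCFC-22: ΔF = 0.00021 × (155 − 1) = 0.00021 × 154 = 0.0323 W/m².
Total ΔF = 3.3669 + 0.2425 + 0.0120 + 0.0323 = 3.6537 W/m².
ΔT = λ ΔF = 0.68 × 3.65 = 2.4820 K.

ΔF = 3.65 W/m²; ΔT = 2.48 K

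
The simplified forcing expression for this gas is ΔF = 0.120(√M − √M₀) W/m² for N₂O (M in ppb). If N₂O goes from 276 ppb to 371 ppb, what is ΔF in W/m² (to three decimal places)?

N₂O: 0.120 × (√371 − √276) = 0.120 × (19.2614 − 16.6132) = 0.120 × 2.6482 = 0.3178 W/m².

ΔF = 0.318 W/m²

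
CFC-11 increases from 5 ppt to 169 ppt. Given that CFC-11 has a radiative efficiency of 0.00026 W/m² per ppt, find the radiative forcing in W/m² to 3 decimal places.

ΔF = 0.043 W/m²

CFC-11: ΔF = 0.00026 × (169 − 5) = 0.00026 × 164 = 0.0426 W/m².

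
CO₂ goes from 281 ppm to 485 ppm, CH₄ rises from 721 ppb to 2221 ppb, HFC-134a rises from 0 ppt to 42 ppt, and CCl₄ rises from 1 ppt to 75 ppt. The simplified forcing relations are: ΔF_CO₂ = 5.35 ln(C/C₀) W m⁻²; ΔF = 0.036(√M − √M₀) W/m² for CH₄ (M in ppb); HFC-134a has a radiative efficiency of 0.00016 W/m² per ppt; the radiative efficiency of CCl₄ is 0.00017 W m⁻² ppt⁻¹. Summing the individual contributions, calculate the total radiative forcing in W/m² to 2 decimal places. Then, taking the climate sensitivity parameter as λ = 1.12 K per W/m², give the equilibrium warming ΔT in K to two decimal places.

CO₂: 5.35 × ln(485/281) = 5.35 × ln(1.72598) = 5.35 × 0.54580 = 2.9200 W/m².
CH₄: 0.036 × (√2221 − √721) = 0.036 × (47.1275 − 26.8514) = 0.036 × 20.2761 = 0.7299 W/m².
HFC-134a: ΔF = 0.00016 × (42 − 0) = 0.00016 × 42 = 0.0067 W/m².
CCl₄: ΔF = 0.00017 × (75 − 1) = 0.00017 × 74 = 0.0126 W/m².
Total ΔF = 2.9200 + 0.7299 + 0.0067 + 0.0126 = 3.6692 W/m².
ΔT = λ ΔF = 1.12 × 3.67 = 4.1104 K.

ΔF = 3.67 W/m²; ΔT = 4.11 K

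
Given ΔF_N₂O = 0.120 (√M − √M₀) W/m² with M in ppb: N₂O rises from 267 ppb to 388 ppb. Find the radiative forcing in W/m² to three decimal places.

ΔF = 0.403 W/m²

N₂O: 0.120 × (√388 − √267) = 0.120 × (19.6977 − 16.3401) = 0.120 × 3.3576 = 0.4029 W/m².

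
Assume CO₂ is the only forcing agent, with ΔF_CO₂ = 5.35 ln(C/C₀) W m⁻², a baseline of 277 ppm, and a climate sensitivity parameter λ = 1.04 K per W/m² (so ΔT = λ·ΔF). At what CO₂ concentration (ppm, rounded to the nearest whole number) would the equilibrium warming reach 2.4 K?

C ≈ 426 ppm

Required forcing: ΔF = ΔT/λ = 2.4/1.04 = 2.3077 W/m².
Then ln(C/277) = ΔF/5.35 = 2.3077/5.35 = 0.43135.
So C = 277 × e^0.43135 = 277 × 1.53933 = 426.39 ppm.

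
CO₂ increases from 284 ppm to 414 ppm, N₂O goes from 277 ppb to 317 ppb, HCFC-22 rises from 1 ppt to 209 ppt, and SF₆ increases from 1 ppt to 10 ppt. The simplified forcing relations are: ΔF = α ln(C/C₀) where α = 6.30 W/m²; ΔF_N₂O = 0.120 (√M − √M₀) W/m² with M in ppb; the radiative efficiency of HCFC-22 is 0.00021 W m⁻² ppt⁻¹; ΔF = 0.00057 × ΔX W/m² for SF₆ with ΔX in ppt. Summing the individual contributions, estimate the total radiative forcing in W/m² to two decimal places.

CO₂: 6.30 × ln(414/284) = 6.30 × ln(1.45775) = 6.30 × 0.37689 = 2.3744 W/m².
N₂O: 0.120 × (√317 − √277) = 0.120 × (17.8045 − 16.6433) = 0.120 × 1.1612 = 0.1393 W/m².
HCFC-22: ΔF = 0.00021 × (209 − 1) = 0.00021 × 208 = 0.0437 W/m².
SF₆: ΔF = 0.00057 × (10 − 1) = 0.00057 × 9 = 0.0051 W/m².
Total ΔF = 2.3744 + 0.1393 + 0.0437 + 0.0051 = 2.5625 W/m².

ΔF = 2.56 W/m²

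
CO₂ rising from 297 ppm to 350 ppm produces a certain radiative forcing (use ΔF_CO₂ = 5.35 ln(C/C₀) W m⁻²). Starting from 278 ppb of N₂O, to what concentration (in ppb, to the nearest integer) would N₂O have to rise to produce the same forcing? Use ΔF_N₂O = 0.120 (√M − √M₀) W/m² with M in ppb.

M ≈ 576 ppb

CO₂ forcing: 5.35 × ln(350/297) = 5.35 × 0.164201 = 0.87848 W/m².
Set 0.120(√M − √278) = 0.87848: √M = 0.87848/0.120 + √278 = 7.3207 + 16.6733 = 23.9940.
M = (23.9940)² = 575.71 ppb.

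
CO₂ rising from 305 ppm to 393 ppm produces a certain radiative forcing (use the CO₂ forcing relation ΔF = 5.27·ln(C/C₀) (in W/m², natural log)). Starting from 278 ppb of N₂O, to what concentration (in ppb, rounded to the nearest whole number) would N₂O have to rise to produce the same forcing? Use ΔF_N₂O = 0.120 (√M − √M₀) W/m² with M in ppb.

CO₂ forcing: 5.27 × ln(393/305) = 5.27 × 0.253498 = 1.33593 W/m².
Set 0.120(√M − √278) = 1.33593: √M = 1.33593/0.120 + √278 = 11.1328 + 16.6733 = 27.8061.
M = (27.8061)² = 773.18 ppb.

M ≈ 773 ppb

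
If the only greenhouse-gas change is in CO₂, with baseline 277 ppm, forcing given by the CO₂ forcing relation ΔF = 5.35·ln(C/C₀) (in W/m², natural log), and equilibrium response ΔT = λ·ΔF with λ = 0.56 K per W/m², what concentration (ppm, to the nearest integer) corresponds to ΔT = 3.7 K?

C ≈ 952 ppm

Required forcing: ΔF = ΔT/λ = 3.7/0.56 = 6.6071 W/m².
Then ln(C/277) = ΔF/5.35 = 6.6071/5.35 = 1.23497.
So C = 277 × e^1.23497 = 277 × 3.43828 = 952.40 ppm.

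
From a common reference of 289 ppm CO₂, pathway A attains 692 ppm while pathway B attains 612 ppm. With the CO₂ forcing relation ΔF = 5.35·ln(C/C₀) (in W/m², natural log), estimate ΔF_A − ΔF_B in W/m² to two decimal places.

ΔF_A − ΔF_B = 0.66 W/m²

ΔF_A = 5.35 ln(692/289) = 5.35 × 0.87316 = 4.6714 W/m².
ΔF_B = 5.35 ln(612/289) = 5.35 × 0.75031 = 4.0142 W/m².
Difference: 4.6714 − 4.0142 = 0.6572 W/m².
(Equivalently, ΔF_A − ΔF_B = 5.35 ln(692/612) = 5.35 × 0.12285 = 0.6572 W/m².)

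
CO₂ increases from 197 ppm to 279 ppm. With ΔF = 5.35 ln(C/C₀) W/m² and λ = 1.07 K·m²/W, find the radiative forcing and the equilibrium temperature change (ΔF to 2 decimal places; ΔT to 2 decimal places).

CO₂: 5.35 × ln(279/197) = 5.35 × ln(1.41624) = 5.35 × 0.34801 = 1.8619 W/m².
ΔT = λ ΔF = 1.07 × 1.86 = 1.9902 K.

ΔF = 1.86 W/m²; ΔT = 1.99 K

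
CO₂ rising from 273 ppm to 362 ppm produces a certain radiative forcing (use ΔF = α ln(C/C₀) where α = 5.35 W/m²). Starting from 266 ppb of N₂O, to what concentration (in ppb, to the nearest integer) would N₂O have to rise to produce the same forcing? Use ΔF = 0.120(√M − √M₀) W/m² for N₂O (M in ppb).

M ≈ 835 ppb

CO₂ forcing: 5.35 × ln(362/273) = 5.35 × 0.282172 = 1.50962 W/m².
Set 0.120(√M − √266) = 1.50962: √M = 1.50962/0.120 + √266 = 12.5802 + 16.3095 = 28.8897.
M = (28.8897)² = 834.61 ppb.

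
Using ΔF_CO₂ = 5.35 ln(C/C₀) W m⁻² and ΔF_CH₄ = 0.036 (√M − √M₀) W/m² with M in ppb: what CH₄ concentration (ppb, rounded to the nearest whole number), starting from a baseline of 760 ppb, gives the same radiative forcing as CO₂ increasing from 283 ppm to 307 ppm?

M ≈ 1573 ppb

CO₂ forcing: 5.35 × ln(307/283) = 5.35 × 0.081401 = 0.43550 W/m².
Set 0.036(√M − √760) = 0.43550: √M = 0.43550/0.036 + √760 = 12.0972 + 27.5681 = 39.6653.
M = (39.6653)² = 1573.34 ppb.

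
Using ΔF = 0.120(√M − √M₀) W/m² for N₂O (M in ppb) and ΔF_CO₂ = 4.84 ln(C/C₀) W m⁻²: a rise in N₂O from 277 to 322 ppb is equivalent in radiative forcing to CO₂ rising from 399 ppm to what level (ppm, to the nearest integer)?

N₂O forcing: 0.120 × (√322 − √277) = 0.120 × (17.9444 − 16.6433) = 0.120 × 1.3011 = 0.15613 W/m².
Set 4.84 ln(C/399) = 0.15613: ln(C/399) = 0.15613/4.84 = 0.03226, so C = 399 × e^0.03226 = 399 × 1.03279 = 412.08 ppm.

C ≈ 412 ppm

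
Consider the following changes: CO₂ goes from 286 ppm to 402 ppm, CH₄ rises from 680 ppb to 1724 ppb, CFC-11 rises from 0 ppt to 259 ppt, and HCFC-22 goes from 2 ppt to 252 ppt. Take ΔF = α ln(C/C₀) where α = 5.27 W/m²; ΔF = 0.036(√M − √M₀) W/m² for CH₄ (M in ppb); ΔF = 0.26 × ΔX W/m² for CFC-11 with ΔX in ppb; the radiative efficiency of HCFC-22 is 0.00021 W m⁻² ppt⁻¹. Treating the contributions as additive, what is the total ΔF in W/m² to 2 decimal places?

CO₂: 5.27 × ln(402/286) = 5.27 × ln(1.40559) = 5.27 × 0.34046 = 1.7942 W/m².
CH₄: 0.036 × (√1724 − √680) = 0.036 × (41.5211 − 26.0768) = 0.036 × 15.4443 = 0.5560 W/m².
CFC-11: Δ = 259 − 0 = 259 ppt = 0.259 ppb; ΔF = 0.26 × 0.259 = 0.0673 W/m².
HCFC-22: ΔF = 0.00021 × (252 − 2) = 0.00021 × 250 = 0.0525 W/m².
Total ΔF = 1.7942 + 0.5560 + 0.0673 + 0.0525 = 2.4700 W/m².

ΔF = 2.47 W/m²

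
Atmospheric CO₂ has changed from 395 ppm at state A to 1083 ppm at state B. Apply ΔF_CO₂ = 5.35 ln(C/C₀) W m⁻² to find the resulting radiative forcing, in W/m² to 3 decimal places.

ΔF = 5.396 W/m²

CO₂: 5.35 × ln(1083/395) = 5.35 × ln(2.74177) = 5.35 × 1.00860 = 5.3960 W/m².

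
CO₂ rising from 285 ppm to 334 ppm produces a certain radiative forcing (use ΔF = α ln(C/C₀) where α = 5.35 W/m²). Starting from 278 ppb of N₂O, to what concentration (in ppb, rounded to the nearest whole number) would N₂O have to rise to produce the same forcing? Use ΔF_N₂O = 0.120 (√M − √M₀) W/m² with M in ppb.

CO₂ forcing: 5.35 × ln(334/285) = 5.35 × 0.158652 = 0.84879 W/m².
Set 0.120(√M − √278) = 0.84879: √M = 0.84879/0.120 + √278 = 7.0733 + 16.6733 = 23.7466.
M = (23.7466)² = 563.90 ppb.

M ≈ 564 ppb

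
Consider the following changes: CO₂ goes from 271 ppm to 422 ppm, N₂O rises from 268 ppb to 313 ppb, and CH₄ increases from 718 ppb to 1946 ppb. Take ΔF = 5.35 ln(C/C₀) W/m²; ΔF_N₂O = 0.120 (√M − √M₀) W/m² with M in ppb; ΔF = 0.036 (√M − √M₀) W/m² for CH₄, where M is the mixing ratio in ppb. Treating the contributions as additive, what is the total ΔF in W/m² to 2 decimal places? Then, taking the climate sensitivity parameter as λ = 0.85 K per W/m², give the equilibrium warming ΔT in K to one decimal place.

ΔF = 3.15 W/m²; ΔT = 2.7 K

CO₂: 5.35 × ln(422/271) = 5.35 × ln(1.55720) = 5.35 × 0.44289 = 2.3695 W/m².
N₂O: 0.120 × (√313 − √268) = 0.120 × (17.6918 − 16.3707) = 0.120 × 1.3211 = 0.1585 W/m².
CH₄: 0.036 × (√1946 − √718) = 0.036 × (44.1135 − 26.7955) = 0.036 × 17.3180 = 0.6234 W/m².
Total ΔF = 2.3695 + 0.1585 + 0.6234 = 3.1514 W/m².
ΔT = λ ΔF = 0.85 × 3.15 = 2.6775 K.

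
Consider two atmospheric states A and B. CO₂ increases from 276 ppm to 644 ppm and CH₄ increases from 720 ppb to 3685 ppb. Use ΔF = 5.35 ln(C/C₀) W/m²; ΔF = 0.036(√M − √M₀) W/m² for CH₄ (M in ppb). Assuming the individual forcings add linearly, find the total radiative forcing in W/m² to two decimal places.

ΔF = 5.75 W/m²

CO₂: 5.35 × ln(644/276) = 5.35 × ln(2.33333) = 5.35 × 0.84730 = 4.5331 W/m².
CH₄: 0.036 × (√3685 − √720) = 0.036 × (60.7042 − 26.8328) = 0.036 × 33.8714 = 1.2194 W/m².
Total ΔF = 4.5331 + 1.2194 = 5.7525 W/m².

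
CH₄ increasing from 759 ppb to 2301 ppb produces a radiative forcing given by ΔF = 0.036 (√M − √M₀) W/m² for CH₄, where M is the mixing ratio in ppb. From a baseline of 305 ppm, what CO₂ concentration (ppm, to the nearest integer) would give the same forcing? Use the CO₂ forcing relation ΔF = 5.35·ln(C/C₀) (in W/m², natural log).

C ≈ 350 ppm

CH₄ forcing: 0.036 × (√2301 − √759) = 0.036 × (47.9687 − 27.5500) = 0.036 × 20.4187 = 0.73507 W/m².
Set 5.35 ln(C/305) = 0.73507: ln(C/305) = 0.73507/5.35 = 0.13740, so C = 305 × e^0.13740 = 305 × 1.14729 = 349.92 ppm.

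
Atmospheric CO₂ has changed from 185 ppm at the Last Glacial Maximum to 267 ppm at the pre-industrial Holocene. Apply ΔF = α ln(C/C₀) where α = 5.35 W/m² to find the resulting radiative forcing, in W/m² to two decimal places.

CO₂ absorption bands are partially saturated, so forcing scales with the logarithm of the concentration ratio.
CO₂: 5.35 × ln(267/185) = 5.35 × ln(1.44324) = 5.35 × 0.36689 = 1.9629 W/m².

ΔF = 1.96 W/m²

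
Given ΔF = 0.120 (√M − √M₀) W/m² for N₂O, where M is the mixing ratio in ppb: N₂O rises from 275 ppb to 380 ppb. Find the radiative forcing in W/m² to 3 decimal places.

ΔF = 0.349 W/m²

N₂O: 0.120 × (√380 − √275) = 0.120 × (19.4936 − 16.5831) = 0.120 × 2.9105 = 0.3493 W/m².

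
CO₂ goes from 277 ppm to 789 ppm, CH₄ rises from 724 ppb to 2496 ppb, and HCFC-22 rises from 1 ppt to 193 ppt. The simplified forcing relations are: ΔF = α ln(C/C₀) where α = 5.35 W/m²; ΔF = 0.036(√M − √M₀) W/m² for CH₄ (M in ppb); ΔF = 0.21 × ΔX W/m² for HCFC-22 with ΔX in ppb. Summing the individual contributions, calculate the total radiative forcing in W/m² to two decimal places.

ΔF = 6.47 W/m²

CO₂: 5.35 × ln(789/277) = 5.35 × ln(2.84838) = 5.35 × 1.04675 = 5.6001 W/m².
CH₄: 0.036 × (√2496 − √724) = 0.036 × (49.9600 − 26.9072) = 0.036 × 23.0528 = 0.8299 W/m².
HCFC-22: Δ = 193 − 1 = 192 ppt = 0.192 ppb; ΔF = 0.21 × 0.192 = 0.0403 W/m².
Total ΔF = 5.6001 + 0.8299 + 0.0403 = 6.4703 W/m².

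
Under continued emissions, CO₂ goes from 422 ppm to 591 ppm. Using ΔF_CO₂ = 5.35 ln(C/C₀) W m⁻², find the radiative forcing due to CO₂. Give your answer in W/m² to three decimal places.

ΔF = 1.802 W/m²

CO₂: 5.35 × ln(591/422) = 5.35 × ln(1.40047) = 5.35 × 0.33681 = 1.8019 W/m².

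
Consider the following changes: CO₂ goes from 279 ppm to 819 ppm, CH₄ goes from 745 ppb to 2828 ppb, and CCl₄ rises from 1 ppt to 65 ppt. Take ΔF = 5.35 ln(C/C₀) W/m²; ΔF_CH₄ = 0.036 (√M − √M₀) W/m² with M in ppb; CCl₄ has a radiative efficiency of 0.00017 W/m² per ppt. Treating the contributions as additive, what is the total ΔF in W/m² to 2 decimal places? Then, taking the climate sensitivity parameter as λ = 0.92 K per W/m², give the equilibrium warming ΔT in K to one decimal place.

CO₂: 5.35 × ln(819/279) = 5.35 × ln(2.93548) = 5.35 × 1.07687 = 5.7613 W/m².
CH₄: 0.036 × (√2828 − √745) = 0.036 × (53.1789 − 27.2947) = 0.036 × 25.8842 = 0.9318 W/m².
CCl₄: ΔF = 0.00017 × (65 − 1) = 0.00017 × 64 = 0.0109 W/m².
Total ΔF = 5.7613 + 0.9318 + 0.0109 = 6.7040 W/m².
ΔT = λ ΔF = 0.92 × 6.70 = 6.1640 K.

ΔF = 6.70 W/m²; ΔT = 6.2 K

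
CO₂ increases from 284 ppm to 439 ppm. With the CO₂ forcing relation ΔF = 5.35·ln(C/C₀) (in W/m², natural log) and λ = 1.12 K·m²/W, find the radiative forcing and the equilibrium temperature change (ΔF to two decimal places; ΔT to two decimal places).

ΔF = 2.33 W/m²; ΔT = 2.61 K

CO₂: 5.35 × ln(439/284) = 5.35 × ln(1.54577) = 5.35 × 0.43552 = 2.3300 W/m².
ΔT = λ ΔF = 1.12 × 2.33 = 2.6096 K.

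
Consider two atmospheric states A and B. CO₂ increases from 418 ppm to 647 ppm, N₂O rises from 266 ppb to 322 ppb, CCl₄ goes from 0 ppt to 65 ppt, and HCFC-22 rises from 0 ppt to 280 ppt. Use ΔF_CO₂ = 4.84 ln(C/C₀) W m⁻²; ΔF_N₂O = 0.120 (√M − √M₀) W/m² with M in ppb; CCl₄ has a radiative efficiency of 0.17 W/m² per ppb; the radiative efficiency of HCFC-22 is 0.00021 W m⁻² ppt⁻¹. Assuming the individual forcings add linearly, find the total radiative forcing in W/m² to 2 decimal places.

CO₂: 4.84 × ln(647/418) = 4.84 × ln(1.54785) = 4.84 × 0.43687 = 2.1145 W/m².
N₂O: 0.120 × (√322 − √266) = 0.120 × (17.9444 − 16.3095) = 0.120 × 1.6349 = 0.1962 W/m².
CCl₄: Δ = 65 − 0 = 65 ppt = 0.065 ppb; ΔF = 0.17 × 0.065 = 0.0111 W/m².
HCFC-22: ΔF = 0.00021 × (280 − 0) = 0.00021 × 280 = 0.0588 W/m².
Total ΔF = 2.1145 + 0.1962 + 0.0111 + 0.0588 = 2.3806 W/m².

ΔF = 2.38 W/m²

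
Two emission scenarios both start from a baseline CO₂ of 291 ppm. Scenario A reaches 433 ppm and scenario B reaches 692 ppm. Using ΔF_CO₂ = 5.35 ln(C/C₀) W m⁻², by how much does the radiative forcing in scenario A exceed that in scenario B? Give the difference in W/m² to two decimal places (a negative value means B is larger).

ΔF_A = 5.35 ln(433/291) = 5.35 × 0.39741 = 2.1261 W/m².
ΔF_B = 5.35 ln(692/291) = 5.35 × 0.86626 = 4.6345 W/m².
Difference: 2.1261 − 4.6345 = -2.5084 W/m².

ΔF_A − ΔF_B = -2.51 W/m²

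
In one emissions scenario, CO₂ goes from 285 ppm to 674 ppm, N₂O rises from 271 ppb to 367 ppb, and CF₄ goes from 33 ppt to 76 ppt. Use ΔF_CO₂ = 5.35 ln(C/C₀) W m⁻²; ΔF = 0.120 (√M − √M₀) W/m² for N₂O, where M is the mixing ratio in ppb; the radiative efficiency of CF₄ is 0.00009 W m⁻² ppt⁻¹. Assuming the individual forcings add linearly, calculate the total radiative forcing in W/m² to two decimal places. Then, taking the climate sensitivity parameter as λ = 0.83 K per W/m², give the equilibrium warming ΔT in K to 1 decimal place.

ΔF = 4.93 W/m²; ΔT = 4.1 K

CO₂: 5.35 × ln(674/285) = 5.35 × ln(2.36491) = 5.35 × 0.86074 = 4.6050 W/m².
N₂O: 0.120 × (√367 − √271) = 0.120 × (19.1572 − 16.4621) = 0.120 × 2.6951 = 0.3234 W/m².
CF₄: ΔF = 0.00009 × (76 − 33) = 0.00009 × 43 = 0.0039 W/m².
Total ΔF = 4.6050 + 0.3234 + 0.0039 = 4.9323 W/m².
ΔT = λ ΔF = 0.83 × 4.93 = 4.0919 K.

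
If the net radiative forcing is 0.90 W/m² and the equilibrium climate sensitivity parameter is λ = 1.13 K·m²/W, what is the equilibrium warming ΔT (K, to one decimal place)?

ΔT = λ ΔF = 1.13 × 0.90 = 1.0170 K.

ΔT = 1.0 K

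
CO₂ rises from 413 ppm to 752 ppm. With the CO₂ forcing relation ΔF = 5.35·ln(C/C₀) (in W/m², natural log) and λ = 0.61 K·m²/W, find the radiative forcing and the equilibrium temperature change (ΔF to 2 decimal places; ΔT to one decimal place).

CO₂: 5.35 × ln(752/413) = 5.35 × ln(1.82082) = 5.35 × 0.59929 = 3.2062 W/m².
ΔT = λ ΔF = 0.61 × 3.21 = 1.9581 K.

ΔF = 3.21 W/m²; ΔT = 2.0 K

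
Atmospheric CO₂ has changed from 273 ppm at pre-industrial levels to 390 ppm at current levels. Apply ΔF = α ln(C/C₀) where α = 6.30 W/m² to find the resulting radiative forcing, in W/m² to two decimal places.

CO₂ absorption bands are partially saturated, so forcing scales with the logarithm of the concentration ratio.
CO₂: 6.30 × ln(390/273) = 6.30 × ln(1.42857) = 6.30 × 0.35667 = 2.2470 W/m².

ΔF = 2.25 W/m²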